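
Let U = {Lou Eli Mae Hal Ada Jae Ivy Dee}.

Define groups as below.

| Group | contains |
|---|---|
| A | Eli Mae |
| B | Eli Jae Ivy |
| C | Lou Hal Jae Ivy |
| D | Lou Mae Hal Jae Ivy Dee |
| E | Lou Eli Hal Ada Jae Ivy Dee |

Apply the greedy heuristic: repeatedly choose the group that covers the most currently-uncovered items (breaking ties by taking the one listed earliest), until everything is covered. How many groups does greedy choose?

2

Greedy: pick E (covers 7 new) → pick A (covers 1 new). Total picks: 2.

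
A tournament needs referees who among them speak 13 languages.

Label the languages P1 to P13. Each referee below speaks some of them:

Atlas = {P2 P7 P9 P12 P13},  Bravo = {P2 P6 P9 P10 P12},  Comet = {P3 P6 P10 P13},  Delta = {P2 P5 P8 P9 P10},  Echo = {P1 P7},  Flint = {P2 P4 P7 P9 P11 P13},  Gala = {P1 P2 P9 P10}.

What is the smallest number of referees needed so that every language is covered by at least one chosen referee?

5

Atlas and Comet and Delta and Echo and Flint together: Atlas ∪ Comet ∪ Delta ∪ Echo ∪ Flint = {P1, P2, P3, P4, P5, P6, P7, P8, P9, P10, P11, P12, P13} — every language is covered.
No 4 of the 7 referees cover everything (all 35 combinations miss at least one language), so 5 is optimal.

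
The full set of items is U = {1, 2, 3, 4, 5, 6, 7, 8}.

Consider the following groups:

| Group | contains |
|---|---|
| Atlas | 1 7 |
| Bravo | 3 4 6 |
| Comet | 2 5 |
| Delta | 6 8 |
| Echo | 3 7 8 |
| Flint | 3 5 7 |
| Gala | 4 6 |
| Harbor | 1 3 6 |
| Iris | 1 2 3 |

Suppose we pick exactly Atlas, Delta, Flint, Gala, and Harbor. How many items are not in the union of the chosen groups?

Union of Atlas, Delta, Flint, Gala, Harbor = {1, 3, 4, 5, 6, 7, 8}.
Not covered: 2 — 1 item.

1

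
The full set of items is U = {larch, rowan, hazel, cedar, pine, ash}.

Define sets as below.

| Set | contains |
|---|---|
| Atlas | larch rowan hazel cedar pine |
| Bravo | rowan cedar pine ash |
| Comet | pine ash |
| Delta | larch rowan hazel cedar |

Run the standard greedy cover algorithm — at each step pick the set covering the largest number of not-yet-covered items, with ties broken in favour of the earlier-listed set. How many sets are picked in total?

2

Greedy: pick Atlas (covers 5 new) → pick Bravo (covers 1 new). Total picks: 2.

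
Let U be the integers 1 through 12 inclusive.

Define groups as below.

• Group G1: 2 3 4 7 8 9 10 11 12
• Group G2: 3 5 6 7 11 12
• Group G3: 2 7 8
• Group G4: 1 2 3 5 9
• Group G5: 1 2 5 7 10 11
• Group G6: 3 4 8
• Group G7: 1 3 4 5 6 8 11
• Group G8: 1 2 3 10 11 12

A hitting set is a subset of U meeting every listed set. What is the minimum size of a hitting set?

2

Take H = {2, 3}. Each listed group contains at least one of these, so H is a hitting set of size 2.
The groups G5, G6 are pairwise disjoint, so any hitting set needs a separate point for each — at least 2. Hence 2 is optimal.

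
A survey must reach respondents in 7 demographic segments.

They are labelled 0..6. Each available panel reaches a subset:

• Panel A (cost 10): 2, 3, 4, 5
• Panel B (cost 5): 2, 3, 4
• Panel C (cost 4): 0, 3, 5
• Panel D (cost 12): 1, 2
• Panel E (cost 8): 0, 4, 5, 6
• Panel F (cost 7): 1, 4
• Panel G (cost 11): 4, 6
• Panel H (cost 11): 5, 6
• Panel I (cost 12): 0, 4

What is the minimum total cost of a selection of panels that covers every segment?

B, E, F together cover every segment (B ∪ E ∪ F = {0, 1, 2, 3, 4, 5, 6}); total cost 5 + 8 + 7 = 20.
The greedy pick C, B, F, E costs 24; no covering selection beats 20.

20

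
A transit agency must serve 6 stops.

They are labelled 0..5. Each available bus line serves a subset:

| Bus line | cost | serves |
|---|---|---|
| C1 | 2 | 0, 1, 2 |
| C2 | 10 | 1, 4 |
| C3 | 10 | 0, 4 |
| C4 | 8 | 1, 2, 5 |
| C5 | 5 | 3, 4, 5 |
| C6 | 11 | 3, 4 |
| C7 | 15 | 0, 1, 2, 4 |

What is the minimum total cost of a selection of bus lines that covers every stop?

7

C1, C5 together cover every stop (C1 ∪ C5 = {0, 1, 2, 3, 4, 5}); total cost 2 + 5 = 7.
No covering selection has total cost below 7.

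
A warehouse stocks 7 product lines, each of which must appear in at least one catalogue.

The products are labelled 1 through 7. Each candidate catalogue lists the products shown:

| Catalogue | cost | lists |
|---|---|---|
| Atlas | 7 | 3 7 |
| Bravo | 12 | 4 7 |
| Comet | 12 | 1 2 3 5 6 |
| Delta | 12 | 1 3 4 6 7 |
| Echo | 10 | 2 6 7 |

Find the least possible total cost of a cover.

24

Comet, Delta together cover every product (Comet ∪ Delta = {1, 2, 3, 4, 5, 6, 7}); total cost 12 + 12 = 24.
No covering selection has total cost below 24.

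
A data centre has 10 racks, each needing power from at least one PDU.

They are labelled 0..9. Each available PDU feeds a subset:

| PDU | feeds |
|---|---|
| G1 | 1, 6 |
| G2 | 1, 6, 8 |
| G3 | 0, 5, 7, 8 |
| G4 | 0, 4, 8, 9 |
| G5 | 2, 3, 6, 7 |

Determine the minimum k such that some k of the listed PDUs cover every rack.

G1 and G3 and G4 and G5 together: G1 ∪ G3 ∪ G4 ∪ G5 = {0, 1, 2, 3, 4, 5, 6, 7, 8, 9} — every rack is covered.
No 3 of the 5 PDUs cover everything (all 10 combinations miss at least one rack), so 4 is optimal.

4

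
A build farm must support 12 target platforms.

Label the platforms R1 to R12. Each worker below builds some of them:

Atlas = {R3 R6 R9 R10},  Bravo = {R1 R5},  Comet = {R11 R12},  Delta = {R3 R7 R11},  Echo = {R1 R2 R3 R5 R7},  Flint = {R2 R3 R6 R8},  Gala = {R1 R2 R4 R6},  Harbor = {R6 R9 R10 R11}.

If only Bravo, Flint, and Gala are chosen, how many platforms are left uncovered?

Union of Bravo, Flint, Gala = {R1, R2, R3, R4, R5, R6, R8}.
Not covered: R7, R9, R10, R11, R12 — 5 platforms.

5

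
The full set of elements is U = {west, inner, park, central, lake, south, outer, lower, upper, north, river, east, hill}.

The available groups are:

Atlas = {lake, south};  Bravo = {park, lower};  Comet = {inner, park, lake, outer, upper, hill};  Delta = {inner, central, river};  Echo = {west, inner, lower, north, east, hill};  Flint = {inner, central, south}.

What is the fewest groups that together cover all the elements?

Comet and Delta and Echo and Flint together: Comet ∪ Delta ∪ Echo ∪ Flint = {west, inner, park, central, lake, south, outer, lower, upper, north, river, east, hill} — every element is covered.
No 3 of the 6 groups cover everything (all 20 combinations miss at least one element), so 4 is optimal.

4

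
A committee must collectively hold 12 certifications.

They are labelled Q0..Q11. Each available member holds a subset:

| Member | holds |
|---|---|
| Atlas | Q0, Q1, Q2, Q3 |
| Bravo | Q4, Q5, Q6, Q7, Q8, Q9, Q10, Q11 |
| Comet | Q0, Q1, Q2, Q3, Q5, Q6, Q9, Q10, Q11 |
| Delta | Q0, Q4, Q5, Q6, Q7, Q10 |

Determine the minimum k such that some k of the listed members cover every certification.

2

Take {Bravo, Comet}. Their union is {Q0, Q1, Q2, Q3, Q4, Q5, Q6, Q7, Q8, Q9, Q10, Q11}, which is all 12 certifications.
No single member has all 12 certifications (the largest, Comet, has 9), so 2 is optimal.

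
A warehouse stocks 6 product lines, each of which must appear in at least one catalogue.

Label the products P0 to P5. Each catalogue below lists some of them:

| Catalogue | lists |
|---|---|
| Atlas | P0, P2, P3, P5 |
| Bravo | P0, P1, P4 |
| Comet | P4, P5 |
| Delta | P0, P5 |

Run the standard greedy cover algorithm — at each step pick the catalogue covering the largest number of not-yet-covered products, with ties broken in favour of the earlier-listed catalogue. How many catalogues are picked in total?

2

Greedy: pick Atlas (covers 4 new) → pick Bravo (covers 2 new). Total picks: 2.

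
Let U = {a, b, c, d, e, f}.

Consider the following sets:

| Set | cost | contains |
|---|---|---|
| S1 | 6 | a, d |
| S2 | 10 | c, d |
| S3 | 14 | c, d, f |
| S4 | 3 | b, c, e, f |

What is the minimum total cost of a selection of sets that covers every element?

9

S1, S4 together cover every element (S1 ∪ S4 = {a, b, c, d, e, f}); total cost 6 + 3 = 9.
No covering selection has total cost below 9.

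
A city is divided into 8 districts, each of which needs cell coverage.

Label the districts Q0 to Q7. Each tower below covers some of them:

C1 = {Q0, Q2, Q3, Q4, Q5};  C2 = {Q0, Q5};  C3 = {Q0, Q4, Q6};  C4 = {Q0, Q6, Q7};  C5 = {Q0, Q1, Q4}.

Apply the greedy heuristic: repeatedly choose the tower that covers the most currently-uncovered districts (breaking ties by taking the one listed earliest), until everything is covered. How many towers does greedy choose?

3

Greedy: pick C1 (covers 5 new) → pick C4 (covers 2 new) → pick C5 (covers 1 new). Total picks: 3.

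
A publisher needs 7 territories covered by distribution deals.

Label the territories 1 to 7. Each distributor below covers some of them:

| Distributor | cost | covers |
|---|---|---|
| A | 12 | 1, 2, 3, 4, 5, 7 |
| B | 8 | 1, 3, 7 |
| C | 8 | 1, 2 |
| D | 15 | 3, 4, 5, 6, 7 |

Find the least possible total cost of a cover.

C, D together cover every territory (C ∪ D = {1, 2, 3, 4, 5, 6, 7}); total cost 8 + 15 = 23.
The greedy pick A, D costs 27; no covering selection beats 23.

23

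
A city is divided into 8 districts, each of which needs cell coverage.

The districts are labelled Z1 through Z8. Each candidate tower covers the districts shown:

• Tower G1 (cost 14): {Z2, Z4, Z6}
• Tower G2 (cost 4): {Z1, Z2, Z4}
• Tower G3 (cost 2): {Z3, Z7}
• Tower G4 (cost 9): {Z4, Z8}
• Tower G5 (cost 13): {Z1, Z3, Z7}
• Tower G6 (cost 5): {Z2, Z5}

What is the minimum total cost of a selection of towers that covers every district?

G1, G2, G3, G4, G6 together cover every district (G1 ∪ G2 ∪ G3 ∪ G4 ∪ G6 = {Z1, Z2, Z3, Z4, Z5, Z6, Z7, Z8}); total cost 14 + 4 + 2 + 9 + 5 = 34.
No covering selection has total cost below 34.

34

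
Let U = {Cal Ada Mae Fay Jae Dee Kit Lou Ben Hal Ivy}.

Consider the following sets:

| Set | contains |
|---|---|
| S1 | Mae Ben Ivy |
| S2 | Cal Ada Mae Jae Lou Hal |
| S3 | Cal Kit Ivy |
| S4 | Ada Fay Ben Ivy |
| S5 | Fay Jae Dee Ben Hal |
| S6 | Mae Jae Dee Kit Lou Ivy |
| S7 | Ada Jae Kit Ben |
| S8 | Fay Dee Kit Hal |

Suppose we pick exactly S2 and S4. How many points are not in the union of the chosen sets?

Union of S2, S4 = {Cal, Ada, Mae, Fay, Jae, Lou, Ben, Hal, Ivy}.
Not covered: Dee, Kit — 2 points.

2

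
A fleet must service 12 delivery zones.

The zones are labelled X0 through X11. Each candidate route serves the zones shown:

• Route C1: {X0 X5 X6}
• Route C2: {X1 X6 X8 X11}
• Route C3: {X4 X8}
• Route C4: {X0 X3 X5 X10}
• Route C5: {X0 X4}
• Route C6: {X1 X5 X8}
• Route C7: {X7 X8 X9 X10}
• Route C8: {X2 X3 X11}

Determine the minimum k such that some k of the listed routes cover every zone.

5

Take {C1, C2, C3, C7, C8}. Their union is {X0, X1, X2, X3, X4, X5, X6, X7, X8, X9, X10, X11}, which is all 12 zones.
No 4 of the 8 routes cover everything (all 70 combinations miss at least one zone), so 5 is optimal.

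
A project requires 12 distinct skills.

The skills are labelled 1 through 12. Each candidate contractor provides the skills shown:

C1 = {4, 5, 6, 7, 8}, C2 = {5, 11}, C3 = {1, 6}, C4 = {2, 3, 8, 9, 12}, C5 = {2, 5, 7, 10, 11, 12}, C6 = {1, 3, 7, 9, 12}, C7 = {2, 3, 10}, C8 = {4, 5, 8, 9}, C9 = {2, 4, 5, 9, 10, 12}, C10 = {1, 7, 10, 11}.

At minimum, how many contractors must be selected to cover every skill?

Take {C1, C4, C10}. Their union is {1, 2, 3, 4, 5, 6, 7, 8, 9, 10, 11, 12}, which is all 12 skills.
No 2 of the 10 contractors cover everything (all 45 combinations miss at least one skill), so 3 is optimal.

3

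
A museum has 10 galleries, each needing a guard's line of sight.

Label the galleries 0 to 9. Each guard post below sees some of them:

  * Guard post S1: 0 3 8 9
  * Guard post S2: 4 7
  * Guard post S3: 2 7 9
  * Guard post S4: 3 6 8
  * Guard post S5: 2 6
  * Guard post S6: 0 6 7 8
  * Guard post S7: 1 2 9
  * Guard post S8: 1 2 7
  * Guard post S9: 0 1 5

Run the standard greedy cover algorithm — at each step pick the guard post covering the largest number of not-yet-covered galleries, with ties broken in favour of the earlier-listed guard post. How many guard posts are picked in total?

Greedy: pick S1 (covers 4 new) → pick S8 (covers 3 new) → pick S2 (covers 1 new) → pick S4 (covers 1 new) → pick S9 (covers 1 new). Total picks: 5.
(The true minimum cover uses only 4 guard posts, so greedy is not optimal here.)

5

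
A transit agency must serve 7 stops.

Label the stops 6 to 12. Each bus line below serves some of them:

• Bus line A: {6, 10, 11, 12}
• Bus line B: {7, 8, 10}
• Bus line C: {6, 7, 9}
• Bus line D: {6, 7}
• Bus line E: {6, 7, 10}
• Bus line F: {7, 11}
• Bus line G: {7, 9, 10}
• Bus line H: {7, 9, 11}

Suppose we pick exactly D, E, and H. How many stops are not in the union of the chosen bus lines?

2

Union of D, E, H = {6, 7, 9, 10, 11}.
Not covered: 8, 12 — 2 stops.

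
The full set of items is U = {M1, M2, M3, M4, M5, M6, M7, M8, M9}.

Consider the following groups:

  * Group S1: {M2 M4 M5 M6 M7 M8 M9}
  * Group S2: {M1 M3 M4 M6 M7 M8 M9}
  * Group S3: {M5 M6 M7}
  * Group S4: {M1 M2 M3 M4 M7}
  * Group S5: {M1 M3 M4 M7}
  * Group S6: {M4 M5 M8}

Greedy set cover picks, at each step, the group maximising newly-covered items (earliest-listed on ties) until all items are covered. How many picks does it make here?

Greedy: pick S1 (covers 7 new) → pick S2 (covers 2 new). Total picks: 2.

2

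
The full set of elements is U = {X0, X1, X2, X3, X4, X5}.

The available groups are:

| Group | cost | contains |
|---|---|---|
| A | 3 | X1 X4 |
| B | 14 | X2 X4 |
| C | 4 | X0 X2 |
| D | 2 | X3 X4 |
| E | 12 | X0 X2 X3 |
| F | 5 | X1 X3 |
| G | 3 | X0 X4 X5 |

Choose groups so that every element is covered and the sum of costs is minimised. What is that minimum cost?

12

C, F, G together cover every element (C ∪ F ∪ G = {X0, X1, X2, X3, X4, X5}); total cost 4 + 5 + 3 = 12.
No covering selection has total cost below 12.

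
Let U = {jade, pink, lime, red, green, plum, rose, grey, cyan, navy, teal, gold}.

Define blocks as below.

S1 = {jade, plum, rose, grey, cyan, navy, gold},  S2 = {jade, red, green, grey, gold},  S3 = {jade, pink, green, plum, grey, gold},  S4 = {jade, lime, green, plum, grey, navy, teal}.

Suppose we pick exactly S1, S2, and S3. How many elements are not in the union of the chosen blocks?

2

Union of S1, S2, S3 = {jade, pink, red, green, plum, rose, grey, cyan, navy, gold}.
Not covered: lime, teal — 2 elements.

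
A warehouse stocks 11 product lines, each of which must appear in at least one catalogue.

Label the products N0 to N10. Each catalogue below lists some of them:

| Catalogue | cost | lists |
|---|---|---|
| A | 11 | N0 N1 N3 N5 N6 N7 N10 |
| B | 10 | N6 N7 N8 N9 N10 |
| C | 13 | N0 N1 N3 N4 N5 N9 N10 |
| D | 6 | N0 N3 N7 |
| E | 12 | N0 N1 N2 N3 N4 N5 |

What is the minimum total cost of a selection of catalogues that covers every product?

B, E together cover every product (B ∪ E = {N0, N1, N2, N3, N4, N5, N6, N7, N8, N9, N10}); total cost 10 + 12 = 22.
The greedy pick A, B, E costs 33; no covering selection beats 22.

22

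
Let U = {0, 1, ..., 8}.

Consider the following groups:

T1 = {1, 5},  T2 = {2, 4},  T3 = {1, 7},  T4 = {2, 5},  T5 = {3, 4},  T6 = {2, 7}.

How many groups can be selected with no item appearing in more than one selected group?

3

T3, T4, T5 are pairwise disjoint (T3={1,7}; T4={2,5}; T5={3,4}).
Every remaining group overlaps one of these, and no 4 of the listed groups are pairwise disjoint, so 3 is the maximum.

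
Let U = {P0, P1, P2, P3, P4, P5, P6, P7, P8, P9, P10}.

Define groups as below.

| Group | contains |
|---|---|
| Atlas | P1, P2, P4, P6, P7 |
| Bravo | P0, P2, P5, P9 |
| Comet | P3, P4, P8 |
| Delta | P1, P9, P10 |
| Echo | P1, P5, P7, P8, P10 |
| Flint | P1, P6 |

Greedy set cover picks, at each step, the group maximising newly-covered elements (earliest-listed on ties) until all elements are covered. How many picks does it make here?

Greedy: pick Atlas (covers 5 new) → pick Bravo (covers 3 new) → pick Comet (covers 2 new) → pick Delta (covers 1 new). Total picks: 4.

4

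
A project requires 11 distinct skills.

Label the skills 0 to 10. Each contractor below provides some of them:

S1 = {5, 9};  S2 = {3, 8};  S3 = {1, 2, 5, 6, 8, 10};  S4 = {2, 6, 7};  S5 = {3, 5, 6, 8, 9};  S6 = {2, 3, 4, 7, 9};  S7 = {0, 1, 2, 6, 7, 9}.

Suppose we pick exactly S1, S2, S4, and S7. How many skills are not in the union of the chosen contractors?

Union of S1, S2, S4, S7 = {0, 1, 2, 3, 5, 6, 7, 8, 9}.
Not covered: 4, 10 — 2 skills.

2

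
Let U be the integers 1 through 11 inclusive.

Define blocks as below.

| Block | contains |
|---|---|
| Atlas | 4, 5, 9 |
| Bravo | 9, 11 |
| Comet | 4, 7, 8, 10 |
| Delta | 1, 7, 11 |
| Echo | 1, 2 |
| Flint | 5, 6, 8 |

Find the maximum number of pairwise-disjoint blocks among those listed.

3

Bravo, Comet, Echo are pairwise disjoint (Bravo={9,11}; Comet={4,7,8,10}; Echo={1,2}).
Every remaining block overlaps one of these, and no 4 of the listed blocks are pairwise disjoint, so 3 is the maximum.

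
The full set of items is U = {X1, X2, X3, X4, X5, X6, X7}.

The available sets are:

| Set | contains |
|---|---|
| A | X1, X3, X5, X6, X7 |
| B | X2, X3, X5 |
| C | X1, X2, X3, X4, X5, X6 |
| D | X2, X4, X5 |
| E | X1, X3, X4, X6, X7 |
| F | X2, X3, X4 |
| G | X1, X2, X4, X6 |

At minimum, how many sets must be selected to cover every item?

2

B and E together: B ∪ E = {X1, X2, X3, X4, X5, X6, X7} — every item is covered.
No single set has all 7 items (the largest, C, has 6), so 2 is optimal.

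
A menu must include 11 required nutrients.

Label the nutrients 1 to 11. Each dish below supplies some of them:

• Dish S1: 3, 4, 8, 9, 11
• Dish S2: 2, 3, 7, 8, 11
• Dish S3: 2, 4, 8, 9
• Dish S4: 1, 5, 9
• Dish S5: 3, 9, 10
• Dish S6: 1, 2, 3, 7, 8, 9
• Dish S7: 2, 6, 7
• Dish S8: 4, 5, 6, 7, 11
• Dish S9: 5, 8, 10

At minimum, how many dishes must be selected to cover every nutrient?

Take {S6, S8, S9}. Their union is {1, 2, 3, 4, 5, 6, 7, 8, 9, 10, 11}, which is all 11 nutrients.
No 2 of the 9 dishes cover everything (all 36 combinations miss at least one nutrient), so 3 is optimal.

3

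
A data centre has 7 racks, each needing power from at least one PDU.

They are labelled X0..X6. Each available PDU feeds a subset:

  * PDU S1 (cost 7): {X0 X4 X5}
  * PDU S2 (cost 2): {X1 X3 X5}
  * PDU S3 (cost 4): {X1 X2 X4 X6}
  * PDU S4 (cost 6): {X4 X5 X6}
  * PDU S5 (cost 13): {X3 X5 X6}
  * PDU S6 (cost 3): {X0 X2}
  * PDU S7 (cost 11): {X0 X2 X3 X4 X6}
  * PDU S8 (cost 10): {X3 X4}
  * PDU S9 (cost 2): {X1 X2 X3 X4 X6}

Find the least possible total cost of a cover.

S2, S6, S9 together cover every rack (S2 ∪ S6 ∪ S9 = {X0, X1, X2, X3, X4, X5, X6}); total cost 2 + 3 + 2 = 7.
No covering selection has total cost below 7.

7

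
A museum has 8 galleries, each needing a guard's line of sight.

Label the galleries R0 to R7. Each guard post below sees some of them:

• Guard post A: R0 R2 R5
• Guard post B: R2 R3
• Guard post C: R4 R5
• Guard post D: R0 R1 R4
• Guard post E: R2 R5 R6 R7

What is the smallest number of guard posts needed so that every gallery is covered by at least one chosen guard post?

3

Take {B, D, E}. Their union is {R0, R1, R2, R3, R4, R5, R6, R7}, which is all 8 galleries.
Only D contains R1, so D is forced; the remaining 5 galleries need at least 2 more guard posts (each remaining guard post adds at most 4) — so at least 3 guard posts are needed, and 3 is optimal.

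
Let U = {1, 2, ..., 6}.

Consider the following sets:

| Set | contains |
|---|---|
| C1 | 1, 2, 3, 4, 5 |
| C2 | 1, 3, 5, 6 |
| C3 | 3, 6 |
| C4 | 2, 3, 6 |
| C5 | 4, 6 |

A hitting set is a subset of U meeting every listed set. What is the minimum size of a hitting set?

The 2 items {3, 6} hit every set.
No single item lies in every set, so at least 2 are needed and 2 is optimal.

2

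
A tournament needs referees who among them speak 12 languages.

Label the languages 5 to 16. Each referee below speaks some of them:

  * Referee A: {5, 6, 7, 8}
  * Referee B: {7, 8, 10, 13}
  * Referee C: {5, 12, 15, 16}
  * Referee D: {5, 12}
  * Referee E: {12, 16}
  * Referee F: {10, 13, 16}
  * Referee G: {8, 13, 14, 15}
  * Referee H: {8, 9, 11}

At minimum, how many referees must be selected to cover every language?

5

Take {A, B, E, G, H}. Their union is {5, 6, 7, 8, 9, 10, 11, 12, 13, 14, 15, 16}, which is all 12 languages.
No 4 of the 8 referees cover everything (all 70 combinations miss at least one language), so 5 is optimal.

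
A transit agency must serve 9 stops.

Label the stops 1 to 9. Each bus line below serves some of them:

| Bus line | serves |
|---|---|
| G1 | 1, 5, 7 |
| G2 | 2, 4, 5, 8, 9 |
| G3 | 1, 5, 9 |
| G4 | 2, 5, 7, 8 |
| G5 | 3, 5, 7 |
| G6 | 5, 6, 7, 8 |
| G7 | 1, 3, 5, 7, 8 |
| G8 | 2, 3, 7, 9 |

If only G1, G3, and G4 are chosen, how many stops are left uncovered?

3

Union of G1, G3, G4 = {1, 2, 5, 7, 8, 9}.
Not covered: 3, 4, 6 — 3 stops.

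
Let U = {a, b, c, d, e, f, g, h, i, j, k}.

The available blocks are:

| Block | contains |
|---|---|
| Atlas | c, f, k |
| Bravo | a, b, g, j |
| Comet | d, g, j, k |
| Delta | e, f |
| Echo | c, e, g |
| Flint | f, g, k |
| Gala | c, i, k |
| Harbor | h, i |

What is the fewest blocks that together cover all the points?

5

Take {Atlas, Bravo, Comet, Echo, Harbor}. Their union is {a, b, c, d, e, f, g, h, i, j, k}, which is all 11 points.
Only Comet contains d, so Comet is forced; the remaining 7 points need at least 4 more blocks (each remaining block adds at most 2) — so at least 5 blocks are needed, and 5 is optimal.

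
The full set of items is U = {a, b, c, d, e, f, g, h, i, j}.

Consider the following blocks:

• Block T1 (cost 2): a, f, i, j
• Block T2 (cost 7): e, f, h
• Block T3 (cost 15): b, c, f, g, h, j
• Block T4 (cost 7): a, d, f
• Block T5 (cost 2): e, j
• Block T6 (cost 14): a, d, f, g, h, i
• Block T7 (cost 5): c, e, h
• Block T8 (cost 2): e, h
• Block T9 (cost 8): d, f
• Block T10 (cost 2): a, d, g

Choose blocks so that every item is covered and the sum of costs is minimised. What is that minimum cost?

21

T1, T3, T5, T10 together cover every item (T1 ∪ T3 ∪ T5 ∪ T10 = {a, b, c, d, e, f, g, h, i, j}); total cost 2 + 15 + 2 + 2 = 21.
The greedy pick T1, T8, T10, T7, T3 costs 26; no covering selection beats 21.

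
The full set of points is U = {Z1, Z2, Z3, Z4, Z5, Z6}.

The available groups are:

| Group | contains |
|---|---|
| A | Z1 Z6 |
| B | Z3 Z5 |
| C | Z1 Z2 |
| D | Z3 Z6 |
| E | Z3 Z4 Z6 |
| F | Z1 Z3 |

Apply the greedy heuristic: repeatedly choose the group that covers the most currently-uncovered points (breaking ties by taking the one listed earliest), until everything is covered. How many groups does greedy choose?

3

Greedy: pick E (covers 3 new) → pick C (covers 2 new) → pick B (covers 1 new). Total picks: 3.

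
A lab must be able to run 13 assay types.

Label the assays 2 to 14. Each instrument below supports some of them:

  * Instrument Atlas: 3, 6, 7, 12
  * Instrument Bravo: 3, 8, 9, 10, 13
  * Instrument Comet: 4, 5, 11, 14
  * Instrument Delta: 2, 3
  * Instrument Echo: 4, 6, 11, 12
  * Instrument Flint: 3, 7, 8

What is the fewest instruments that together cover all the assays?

4

Take {Atlas, Bravo, Comet, Delta}. Their union is {2, 3, 4, 5, 6, 7, 8, 9, 10, 11, 12, 13, 14}, which is all 13 assays.
Only Delta contains 2, so Delta is forced; the remaining 11 assays need at least 3 more instruments (each remaining instrument adds at most 4) — so at least 4 instruments are needed, and 4 is optimal.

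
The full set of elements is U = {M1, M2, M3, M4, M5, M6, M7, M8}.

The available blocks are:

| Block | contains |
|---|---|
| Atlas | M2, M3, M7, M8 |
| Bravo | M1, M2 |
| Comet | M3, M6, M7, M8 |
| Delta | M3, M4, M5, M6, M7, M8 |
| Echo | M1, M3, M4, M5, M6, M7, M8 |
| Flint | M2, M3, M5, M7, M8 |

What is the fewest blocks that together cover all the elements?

Bravo and Delta cover everything between them: the union {M1, M2, M3, M4, M5, M6, M7, M8} is all of U.
No single block has all 8 elements (the largest, Echo, has 7), so 2 is optimal.

2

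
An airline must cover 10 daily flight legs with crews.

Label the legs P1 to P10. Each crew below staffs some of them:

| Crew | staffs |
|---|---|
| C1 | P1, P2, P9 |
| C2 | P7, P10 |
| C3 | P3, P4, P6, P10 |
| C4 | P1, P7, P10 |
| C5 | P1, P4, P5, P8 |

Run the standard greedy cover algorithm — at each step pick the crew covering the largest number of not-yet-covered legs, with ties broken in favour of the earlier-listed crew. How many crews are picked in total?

4

Greedy: pick C3 (covers 4 new) → pick C1 (covers 3 new) → pick C5 (covers 2 new) → pick C2 (covers 1 new). Total picks: 4.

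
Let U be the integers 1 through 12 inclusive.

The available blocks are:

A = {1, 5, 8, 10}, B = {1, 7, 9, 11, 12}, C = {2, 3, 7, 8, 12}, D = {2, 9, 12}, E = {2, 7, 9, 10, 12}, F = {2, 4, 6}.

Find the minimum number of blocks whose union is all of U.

A, B, C, and F cover everything between them: the union {1, 2, 3, 4, 5, 6, 7, 8, 9, 10, 11, 12} is all of U.
Only C contains 3, so C is forced; the remaining 7 items need at least 3 more blocks (each remaining block adds at most 3) — so at least 4 blocks are needed, and 4 is optimal.

4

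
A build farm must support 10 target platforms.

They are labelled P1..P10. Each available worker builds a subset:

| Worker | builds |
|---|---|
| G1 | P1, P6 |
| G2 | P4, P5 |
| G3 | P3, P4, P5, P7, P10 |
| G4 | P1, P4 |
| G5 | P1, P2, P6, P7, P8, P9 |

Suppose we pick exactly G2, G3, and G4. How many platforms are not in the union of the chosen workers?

Union of G2, G3, G4 = {P1, P3, P4, P5, P7, P10}.
Not covered: P2, P6, P8, P9 — 4 platforms.

4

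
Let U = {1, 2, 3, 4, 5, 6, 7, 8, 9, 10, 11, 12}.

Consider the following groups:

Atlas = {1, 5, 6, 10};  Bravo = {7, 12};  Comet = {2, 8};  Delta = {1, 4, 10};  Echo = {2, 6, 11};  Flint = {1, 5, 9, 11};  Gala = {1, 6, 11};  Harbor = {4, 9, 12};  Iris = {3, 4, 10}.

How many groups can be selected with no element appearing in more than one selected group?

Bravo, Comet, Gala, Iris are pairwise disjoint (Bravo={7,12}; Comet={2,8}; Gala={1,6,11}; Iris={3,4,10}).
Every remaining group overlaps one of these, and no 5 of the listed groups are pairwise disjoint, so 4 is the maximum.

4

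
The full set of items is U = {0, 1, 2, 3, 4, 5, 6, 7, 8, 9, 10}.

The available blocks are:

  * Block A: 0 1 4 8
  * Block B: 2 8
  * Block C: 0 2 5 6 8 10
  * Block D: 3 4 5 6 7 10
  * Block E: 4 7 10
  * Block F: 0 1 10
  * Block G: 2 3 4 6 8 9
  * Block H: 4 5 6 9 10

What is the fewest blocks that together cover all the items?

D, F, and G cover everything between them: the union {0, 1, 2, 3, 4, 5, 6, 7, 8, 9, 10} is all of U.
No 2 of the 8 blocks cover everything (all 28 combinations miss at least one item), so 3 is optimal.

3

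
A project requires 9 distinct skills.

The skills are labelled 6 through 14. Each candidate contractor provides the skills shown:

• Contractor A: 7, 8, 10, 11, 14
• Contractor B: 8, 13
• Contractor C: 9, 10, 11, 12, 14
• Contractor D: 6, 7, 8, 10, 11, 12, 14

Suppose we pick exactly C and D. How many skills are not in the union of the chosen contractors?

1

Union of C, D = {6, 7, 8, 9, 10, 11, 12, 14}.
Not covered: 13 — 1 skill.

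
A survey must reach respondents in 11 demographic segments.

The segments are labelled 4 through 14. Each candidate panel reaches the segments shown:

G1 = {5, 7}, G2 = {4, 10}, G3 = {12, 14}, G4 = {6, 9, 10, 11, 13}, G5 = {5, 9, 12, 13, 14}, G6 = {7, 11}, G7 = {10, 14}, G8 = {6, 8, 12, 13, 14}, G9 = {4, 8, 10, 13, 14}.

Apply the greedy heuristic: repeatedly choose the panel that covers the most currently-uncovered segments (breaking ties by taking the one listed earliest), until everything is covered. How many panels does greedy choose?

4

Greedy: pick G4 (covers 5 new) → pick G5 (covers 3 new) → pick G9 (covers 2 new) → pick G1 (covers 1 new). Total picks: 4.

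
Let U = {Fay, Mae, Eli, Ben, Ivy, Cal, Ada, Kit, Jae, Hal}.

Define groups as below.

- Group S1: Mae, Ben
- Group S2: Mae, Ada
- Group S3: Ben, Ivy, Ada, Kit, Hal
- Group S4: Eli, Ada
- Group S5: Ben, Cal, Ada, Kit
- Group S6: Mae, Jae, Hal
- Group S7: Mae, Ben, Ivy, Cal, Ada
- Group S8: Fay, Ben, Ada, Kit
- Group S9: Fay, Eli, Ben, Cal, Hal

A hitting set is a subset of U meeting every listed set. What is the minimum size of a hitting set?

The 3 items {Mae, Eli, Ben} hit every group.
No choice of 2 items meets every group, so 3 is the minimum.

3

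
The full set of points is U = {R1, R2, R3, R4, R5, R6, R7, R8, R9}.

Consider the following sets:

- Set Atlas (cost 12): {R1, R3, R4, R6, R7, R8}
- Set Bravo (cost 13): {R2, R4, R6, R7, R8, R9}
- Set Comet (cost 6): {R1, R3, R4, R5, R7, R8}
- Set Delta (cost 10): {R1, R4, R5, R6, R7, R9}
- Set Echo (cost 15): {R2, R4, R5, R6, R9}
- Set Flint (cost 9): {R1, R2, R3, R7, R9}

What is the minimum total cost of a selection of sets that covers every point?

19

Bravo, Comet together cover every point (Bravo ∪ Comet = {R1, R2, R3, R4, R5, R6, R7, R8, R9}); total cost 13 + 6 = 19.
No covering selection has total cost below 19.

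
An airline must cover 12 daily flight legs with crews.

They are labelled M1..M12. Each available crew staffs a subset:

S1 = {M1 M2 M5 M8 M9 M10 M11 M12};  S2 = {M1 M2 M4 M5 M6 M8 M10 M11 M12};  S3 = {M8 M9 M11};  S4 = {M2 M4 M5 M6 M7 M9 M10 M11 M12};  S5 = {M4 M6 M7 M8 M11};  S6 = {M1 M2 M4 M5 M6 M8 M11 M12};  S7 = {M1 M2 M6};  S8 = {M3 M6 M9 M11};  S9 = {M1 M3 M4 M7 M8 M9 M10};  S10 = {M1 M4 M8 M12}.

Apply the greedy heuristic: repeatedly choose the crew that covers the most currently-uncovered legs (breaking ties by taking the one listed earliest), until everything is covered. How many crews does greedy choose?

2

Greedy: pick S2 (covers 9 new) → pick S9 (covers 3 new). Total picks: 2.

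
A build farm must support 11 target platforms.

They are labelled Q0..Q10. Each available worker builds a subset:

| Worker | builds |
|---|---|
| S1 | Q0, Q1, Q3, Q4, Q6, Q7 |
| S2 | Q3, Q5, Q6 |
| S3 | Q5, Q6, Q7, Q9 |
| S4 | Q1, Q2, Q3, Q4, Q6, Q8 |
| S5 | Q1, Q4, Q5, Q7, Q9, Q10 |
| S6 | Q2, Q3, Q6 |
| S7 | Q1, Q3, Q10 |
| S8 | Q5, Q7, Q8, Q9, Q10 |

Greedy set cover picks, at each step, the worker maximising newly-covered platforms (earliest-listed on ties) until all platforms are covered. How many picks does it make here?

Greedy: pick S1 (covers 6 new) → pick S8 (covers 4 new) → pick S4 (covers 1 new). Total picks: 3.

3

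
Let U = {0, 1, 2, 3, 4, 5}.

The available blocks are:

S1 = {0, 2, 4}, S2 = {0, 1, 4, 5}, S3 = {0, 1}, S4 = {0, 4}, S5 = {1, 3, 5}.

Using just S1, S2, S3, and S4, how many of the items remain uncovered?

1

Union of S1, S2, S3, S4 = {0, 1, 2, 4, 5}.
Not covered: 3 — 1 item.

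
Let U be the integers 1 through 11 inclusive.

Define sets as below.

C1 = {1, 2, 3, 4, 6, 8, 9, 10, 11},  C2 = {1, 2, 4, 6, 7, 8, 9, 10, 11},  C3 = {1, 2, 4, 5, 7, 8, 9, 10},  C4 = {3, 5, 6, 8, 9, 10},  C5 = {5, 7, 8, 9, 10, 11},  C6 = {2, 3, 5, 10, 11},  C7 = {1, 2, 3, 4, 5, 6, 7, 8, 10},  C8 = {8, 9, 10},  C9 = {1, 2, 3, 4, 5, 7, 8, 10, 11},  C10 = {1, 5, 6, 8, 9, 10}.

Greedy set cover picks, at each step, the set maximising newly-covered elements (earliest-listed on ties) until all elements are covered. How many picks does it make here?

Greedy: pick C1 (covers 9 new) → pick C3 (covers 2 new). Total picks: 2.

2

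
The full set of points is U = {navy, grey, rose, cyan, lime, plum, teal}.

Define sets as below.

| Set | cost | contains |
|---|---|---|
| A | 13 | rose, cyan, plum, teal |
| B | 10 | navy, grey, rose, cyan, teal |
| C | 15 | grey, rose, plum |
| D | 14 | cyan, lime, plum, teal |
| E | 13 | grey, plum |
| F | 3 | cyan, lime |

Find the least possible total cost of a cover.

24

B, D together cover every point (B ∪ D = {navy, grey, rose, cyan, lime, plum, teal}); total cost 10 + 14 = 24.
The greedy pick F, B, A costs 26; no covering selection beats 24.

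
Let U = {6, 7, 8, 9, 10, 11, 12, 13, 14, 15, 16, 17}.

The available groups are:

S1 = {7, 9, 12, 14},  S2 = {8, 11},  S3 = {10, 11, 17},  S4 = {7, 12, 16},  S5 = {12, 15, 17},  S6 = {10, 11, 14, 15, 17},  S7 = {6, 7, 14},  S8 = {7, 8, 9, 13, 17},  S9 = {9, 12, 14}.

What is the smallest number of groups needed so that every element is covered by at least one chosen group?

4

S4 and S6 and S7 and S8 together: S4 ∪ S6 ∪ S7 ∪ S8 = {6, 7, 8, 9, 10, 11, 12, 13, 14, 15, 16, 17} — every element is covered.
Only S7 contains 6, so S7 is forced; the remaining 9 elements need at least 3 more groups (each remaining group adds at most 4) — so at least 4 groups are needed, and 4 is optimal.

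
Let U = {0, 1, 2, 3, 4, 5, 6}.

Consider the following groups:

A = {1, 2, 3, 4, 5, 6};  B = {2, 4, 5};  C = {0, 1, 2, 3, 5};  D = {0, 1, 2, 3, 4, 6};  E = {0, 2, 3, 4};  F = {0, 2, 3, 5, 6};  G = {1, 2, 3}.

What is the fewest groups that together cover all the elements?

2

A and D together: A ∪ D = {0, 1, 2, 3, 4, 5, 6} — every element is covered.
No single group has all 7 elements (the largest, A, has 6), so 2 is optimal.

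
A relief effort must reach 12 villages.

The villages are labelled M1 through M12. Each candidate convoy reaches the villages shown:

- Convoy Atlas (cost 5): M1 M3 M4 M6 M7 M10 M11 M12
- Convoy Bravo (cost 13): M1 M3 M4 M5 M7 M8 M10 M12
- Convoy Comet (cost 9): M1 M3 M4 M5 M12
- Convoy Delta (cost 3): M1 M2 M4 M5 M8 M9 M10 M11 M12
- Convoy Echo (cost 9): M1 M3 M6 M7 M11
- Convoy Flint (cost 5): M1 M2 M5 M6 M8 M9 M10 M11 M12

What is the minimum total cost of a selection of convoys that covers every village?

Atlas, Delta together cover every village (Atlas ∪ Delta = {M1, M2, M3, M4, M5, M6, M7, M8, M9, M10, M11, M12}); total cost 5 + 3 = 8.
No covering selection has total cost below 8.

8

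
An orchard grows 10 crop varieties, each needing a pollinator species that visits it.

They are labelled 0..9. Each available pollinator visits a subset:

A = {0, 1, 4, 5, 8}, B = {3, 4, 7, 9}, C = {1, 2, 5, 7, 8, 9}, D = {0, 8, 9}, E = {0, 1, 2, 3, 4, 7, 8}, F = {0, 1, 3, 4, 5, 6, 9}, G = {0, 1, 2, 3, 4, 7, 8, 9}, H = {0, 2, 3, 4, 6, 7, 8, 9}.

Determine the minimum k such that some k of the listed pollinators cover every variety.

Take {C, F}. Their union is {0, 1, 2, 3, 4, 5, 6, 7, 8, 9}, which is all 10 varieties.
No single pollinator has all 10 varieties (the largest, G, has 8), so 2 is optimal.

2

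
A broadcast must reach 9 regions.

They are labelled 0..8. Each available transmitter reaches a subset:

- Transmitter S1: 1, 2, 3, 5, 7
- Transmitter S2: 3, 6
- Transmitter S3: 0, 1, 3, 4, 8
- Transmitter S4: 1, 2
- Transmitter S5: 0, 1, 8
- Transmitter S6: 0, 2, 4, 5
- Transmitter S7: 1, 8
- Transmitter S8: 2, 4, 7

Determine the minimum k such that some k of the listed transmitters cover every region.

S1 and S2 and S3 together: S1 ∪ S2 ∪ S3 = {0, 1, 2, 3, 4, 5, 6, 7, 8} — every region is covered.
Only S2 contains 6, so S2 is forced; the remaining 7 regions need at least 2 more transmitters (each remaining transmitter adds at most 4) — so at least 3 transmitters are needed, and 3 is optimal.

3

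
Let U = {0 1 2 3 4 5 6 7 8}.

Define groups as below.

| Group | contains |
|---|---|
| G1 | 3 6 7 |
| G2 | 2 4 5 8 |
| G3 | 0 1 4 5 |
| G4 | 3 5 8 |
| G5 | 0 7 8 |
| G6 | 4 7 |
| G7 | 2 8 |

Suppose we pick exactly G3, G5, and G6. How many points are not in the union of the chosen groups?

Union of G3, G5, G6 = {0, 1, 4, 5, 7, 8}.
Not covered: 2, 3, 6 — 3 points.

3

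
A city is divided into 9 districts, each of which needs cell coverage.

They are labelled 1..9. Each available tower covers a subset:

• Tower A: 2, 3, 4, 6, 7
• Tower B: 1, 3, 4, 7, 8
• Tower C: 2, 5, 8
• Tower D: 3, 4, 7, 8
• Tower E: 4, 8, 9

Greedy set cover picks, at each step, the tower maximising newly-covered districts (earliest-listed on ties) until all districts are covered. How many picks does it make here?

4

Greedy: pick A (covers 5 new) → pick B (covers 2 new) → pick C (covers 1 new) → pick E (covers 1 new). Total picks: 4.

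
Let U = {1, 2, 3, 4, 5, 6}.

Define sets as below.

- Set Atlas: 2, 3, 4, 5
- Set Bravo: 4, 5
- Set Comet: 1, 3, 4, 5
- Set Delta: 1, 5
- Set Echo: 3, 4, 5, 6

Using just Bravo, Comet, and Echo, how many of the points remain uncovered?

Union of Bravo, Comet, Echo = {1, 3, 4, 5, 6}.
Not covered: 2 — 1 point.

1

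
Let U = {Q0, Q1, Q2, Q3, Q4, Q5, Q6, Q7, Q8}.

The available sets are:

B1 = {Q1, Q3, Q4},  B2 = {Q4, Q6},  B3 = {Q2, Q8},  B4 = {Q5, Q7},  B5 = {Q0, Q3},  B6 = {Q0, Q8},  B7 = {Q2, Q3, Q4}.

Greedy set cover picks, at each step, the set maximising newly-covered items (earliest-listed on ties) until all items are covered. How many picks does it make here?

5

Greedy: pick B1 (covers 3 new) → pick B3 (covers 2 new) → pick B4 (covers 2 new) → pick B2 (covers 1 new) → pick B5 (covers 1 new). Total picks: 5.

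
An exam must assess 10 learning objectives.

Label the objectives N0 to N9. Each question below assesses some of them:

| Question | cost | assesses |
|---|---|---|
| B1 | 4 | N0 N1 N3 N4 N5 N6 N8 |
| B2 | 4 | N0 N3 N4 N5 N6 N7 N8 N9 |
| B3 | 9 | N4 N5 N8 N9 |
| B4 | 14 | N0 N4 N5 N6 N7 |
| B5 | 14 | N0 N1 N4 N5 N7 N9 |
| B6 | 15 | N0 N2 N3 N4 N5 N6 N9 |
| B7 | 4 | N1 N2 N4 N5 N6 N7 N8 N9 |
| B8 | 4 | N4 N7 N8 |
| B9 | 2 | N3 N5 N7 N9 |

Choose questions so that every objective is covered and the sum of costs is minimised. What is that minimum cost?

B1, B7 together cover every objective (B1 ∪ B7 = {N0, N1, N2, N3, N4, N5, N6, N7, N8, N9}); total cost 4 + 4 = 8.
No covering selection has total cost below 8.

8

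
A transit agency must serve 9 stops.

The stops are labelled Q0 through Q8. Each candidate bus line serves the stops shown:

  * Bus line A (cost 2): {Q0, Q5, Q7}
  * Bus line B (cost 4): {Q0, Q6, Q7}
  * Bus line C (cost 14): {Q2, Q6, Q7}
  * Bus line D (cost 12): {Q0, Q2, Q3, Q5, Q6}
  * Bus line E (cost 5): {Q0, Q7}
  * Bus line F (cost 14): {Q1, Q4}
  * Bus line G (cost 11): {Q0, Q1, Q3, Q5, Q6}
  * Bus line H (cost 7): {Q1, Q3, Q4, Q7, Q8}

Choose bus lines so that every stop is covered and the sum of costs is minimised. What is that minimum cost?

D, H together cover every stop (D ∪ H = {Q0, Q1, Q2, Q3, Q4, Q5, Q6, Q7, Q8}); total cost 12 + 7 = 19.
The greedy pick A, H, B, D costs 25; no covering selection beats 19.

19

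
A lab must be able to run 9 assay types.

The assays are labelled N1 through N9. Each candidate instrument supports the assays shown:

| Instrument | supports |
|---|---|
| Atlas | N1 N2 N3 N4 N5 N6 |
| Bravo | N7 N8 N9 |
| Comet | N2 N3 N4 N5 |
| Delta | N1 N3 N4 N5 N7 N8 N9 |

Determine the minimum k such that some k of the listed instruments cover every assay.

Take {Atlas, Bravo}. Their union is {N1, N2, N3, N4, N5, N6, N7, N8, N9}, which is all 9 assays.
No single instrument has all 9 assays (the largest, Delta, has 7), so 2 is optimal.

2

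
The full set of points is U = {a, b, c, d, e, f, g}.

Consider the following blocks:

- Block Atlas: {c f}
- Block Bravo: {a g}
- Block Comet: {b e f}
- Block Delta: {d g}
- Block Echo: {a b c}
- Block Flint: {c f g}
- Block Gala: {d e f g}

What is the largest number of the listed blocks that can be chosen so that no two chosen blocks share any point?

Comet, Delta are pairwise disjoint (Comet={b,e,f}; Delta={d,g}).
Every remaining block overlaps one of these, and no 3 of the listed blocks are pairwise disjoint, so 2 is the maximum.

2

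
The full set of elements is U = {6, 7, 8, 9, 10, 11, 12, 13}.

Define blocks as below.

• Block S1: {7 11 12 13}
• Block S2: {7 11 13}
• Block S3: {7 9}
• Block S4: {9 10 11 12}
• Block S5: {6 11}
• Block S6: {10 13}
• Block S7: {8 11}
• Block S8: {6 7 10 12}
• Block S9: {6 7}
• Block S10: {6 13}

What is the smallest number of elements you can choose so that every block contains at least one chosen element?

H = {7, 11, 13} meets every block (each contains at least one member of H), and |H| = 3.
The blocks S3, S6, S7 are pairwise disjoint, so any hitting set needs a separate element for each — at least 3. Hence 3 is optimal.

3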